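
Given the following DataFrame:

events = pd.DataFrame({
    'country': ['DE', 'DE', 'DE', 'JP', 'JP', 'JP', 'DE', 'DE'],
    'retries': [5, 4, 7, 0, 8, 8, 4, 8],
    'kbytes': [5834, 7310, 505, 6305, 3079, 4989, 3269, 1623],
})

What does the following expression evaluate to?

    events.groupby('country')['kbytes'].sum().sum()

32914

group by country, sum of kbytes:
country
DE    18541
JP    14373
Name: kbytes, dtype: int64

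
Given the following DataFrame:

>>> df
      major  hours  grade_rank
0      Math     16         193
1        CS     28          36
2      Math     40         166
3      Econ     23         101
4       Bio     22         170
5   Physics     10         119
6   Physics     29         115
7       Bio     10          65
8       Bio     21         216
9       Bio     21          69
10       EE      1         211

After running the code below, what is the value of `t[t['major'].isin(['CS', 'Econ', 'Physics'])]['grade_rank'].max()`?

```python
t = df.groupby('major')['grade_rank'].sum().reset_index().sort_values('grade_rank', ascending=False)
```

234

group by major, sum of grade_rank:
major
Bio        520
CS          36
EE         211
Econ       101
Math       359
Physics    234
Name: grade_rank, dtype: int64
reset_index():
     major  grade_rank
0      Bio         520
1       CS          36
2       EE         211
3     Econ         101
4     Math         359
5  Physics         234
sort by grade_rank descending:
     major  grade_rank
0      Bio         520
4     Math         359
5  Physics         234
2       EE         211
3     Econ         101
1       CS          36
filter rows where major in ['CS', 'Econ', 'Physics']:
     major  grade_rank
5  Physics         234
3     Econ         101
1       CS          36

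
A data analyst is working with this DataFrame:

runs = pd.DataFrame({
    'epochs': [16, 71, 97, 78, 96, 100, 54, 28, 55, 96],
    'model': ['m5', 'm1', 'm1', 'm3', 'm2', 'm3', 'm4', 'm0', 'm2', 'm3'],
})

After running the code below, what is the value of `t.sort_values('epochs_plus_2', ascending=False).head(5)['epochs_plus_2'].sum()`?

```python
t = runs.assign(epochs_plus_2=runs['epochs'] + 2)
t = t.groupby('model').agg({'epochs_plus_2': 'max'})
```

385

add column epochs_plus_2 = runs['epochs'] + 2:
   epochs model  epochs_plus_2
0      16    m5             18
1      71    m1             73
2      97    m1             99
3      78    m3             80
4      96    m2             98
5     100    m3            102
6      54    m4             56
7      28    m0             30
8      55    m2             57
9      96    m3             98
group by model, max of epochs_plus_2:
       epochs_plus_2
model               
m0                30
m1                99
m2                98
m3               102
m4                56
m5                18
sort by epochs_plus_2 descending:
       epochs_plus_2
model               
m3               102
m1                99
m2                98
m4                56
m0                30
m5                18
take first 5 rows:
       epochs_plus_2
model               
m3               102
m1                99
m2                98
m4                56
m0                30
So sum() = 385.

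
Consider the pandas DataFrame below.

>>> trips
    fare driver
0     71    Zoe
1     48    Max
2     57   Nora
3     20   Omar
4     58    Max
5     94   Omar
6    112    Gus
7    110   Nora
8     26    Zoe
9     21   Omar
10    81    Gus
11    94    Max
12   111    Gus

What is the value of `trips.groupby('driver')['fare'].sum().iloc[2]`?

group by driver, sum of fare:
driver
Gus     304
Max     200
Nora    167
Omar    135
Zoe      97
Name: fare, dtype: int64
Hence 167.

167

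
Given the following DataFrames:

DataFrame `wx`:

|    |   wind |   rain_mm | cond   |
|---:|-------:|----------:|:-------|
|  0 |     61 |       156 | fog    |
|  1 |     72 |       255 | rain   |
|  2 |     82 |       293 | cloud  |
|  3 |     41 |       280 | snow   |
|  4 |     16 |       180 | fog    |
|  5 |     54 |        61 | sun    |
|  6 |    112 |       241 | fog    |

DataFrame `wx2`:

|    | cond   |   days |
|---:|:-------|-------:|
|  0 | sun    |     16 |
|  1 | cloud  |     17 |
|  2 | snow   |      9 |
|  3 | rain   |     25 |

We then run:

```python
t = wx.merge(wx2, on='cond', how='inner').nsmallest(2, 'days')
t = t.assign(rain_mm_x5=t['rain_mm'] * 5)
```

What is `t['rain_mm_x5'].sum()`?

1705

merge on 'cond' (how='inner') → 4 rows:
   wind  rain_mm   cond  days
0    72      255   rain    25
1    82      293  cloud    17
2    41      280   snow     9
3    54       61    sun    16
take 2 rows with smallest days:
   wind  rain_mm  cond  days
2    41      280  snow     9
3    54       61   sun    16
add column rain_mm_x5 = t['rain_mm'] * 5:
   wind  rain_mm  cond  days  rain_mm_x5
2    41      280  snow     9        1400
3    54       61   sun    16         305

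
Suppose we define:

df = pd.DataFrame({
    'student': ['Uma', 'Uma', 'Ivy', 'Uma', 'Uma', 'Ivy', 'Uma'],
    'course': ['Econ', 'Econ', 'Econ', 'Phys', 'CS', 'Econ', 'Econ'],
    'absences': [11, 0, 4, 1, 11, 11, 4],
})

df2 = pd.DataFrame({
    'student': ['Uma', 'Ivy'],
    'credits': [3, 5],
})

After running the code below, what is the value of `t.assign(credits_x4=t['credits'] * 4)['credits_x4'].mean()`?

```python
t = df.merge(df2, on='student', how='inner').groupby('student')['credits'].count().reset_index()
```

14.0

merge on 'student' (how='inner') → 7 rows:
  student course  absences  credits
0     Uma   Econ        11        3
1     Uma   Econ         0        3
2     Ivy   Econ         4        5
3     Uma   Phys         1        3
4     Uma     CS        11        3
5     Ivy   Econ        11        5
6     Uma   Econ         4        3
group by student, count of credits:
student
Ivy    2
Uma    5
Name: credits, dtype: int64
reset_index():
  student  credits
0     Ivy        2
1     Uma        5
add column credits_x4 = t['credits'] * 4:
  student  credits  credits_x4
0     Ivy        2           8
1     Uma        5          20
The mean of column 'credits_x4' is 14.0.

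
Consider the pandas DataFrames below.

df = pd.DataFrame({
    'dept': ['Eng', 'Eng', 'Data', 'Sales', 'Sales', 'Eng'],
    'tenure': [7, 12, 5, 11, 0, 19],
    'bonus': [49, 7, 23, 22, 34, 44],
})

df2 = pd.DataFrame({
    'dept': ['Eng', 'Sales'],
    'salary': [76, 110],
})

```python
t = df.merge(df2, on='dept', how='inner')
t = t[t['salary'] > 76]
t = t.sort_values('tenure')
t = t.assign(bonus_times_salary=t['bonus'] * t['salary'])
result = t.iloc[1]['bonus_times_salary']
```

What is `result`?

2420

merge on 'dept' (how='inner') → 5 rows:
    dept  tenure  bonus  salary
0    Eng       7     49      76
1    Eng      12      7      76
2  Sales      11     22     110
3  Sales       0     34     110
4    Eng      19     44      76
filter rows where salary > 76:
    dept  tenure  bonus  salary
2  Sales      11     22     110
3  Sales       0     34     110
sort by tenure:
    dept  tenure  bonus  salary
3  Sales       0     34     110
2  Sales      11     22     110
add column bonus_times_salary = t['bonus'] * t['salary']:
    dept  tenure  bonus  salary  bonus_times_salary
3  Sales       0     34     110                3740
2  Sales      11     22     110                2420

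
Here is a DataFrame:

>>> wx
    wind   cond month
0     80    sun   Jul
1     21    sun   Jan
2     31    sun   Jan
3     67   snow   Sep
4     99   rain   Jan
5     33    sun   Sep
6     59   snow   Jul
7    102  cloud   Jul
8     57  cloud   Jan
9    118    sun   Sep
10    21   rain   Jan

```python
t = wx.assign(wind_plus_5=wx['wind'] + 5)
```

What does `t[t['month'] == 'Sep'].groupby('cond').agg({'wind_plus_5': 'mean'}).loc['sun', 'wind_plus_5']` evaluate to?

80.5

add column wind_plus_5 = wx['wind'] + 5:
    wind   cond month  wind_plus_5
0     80    sun   Jul           85
1     21    sun   Jan           26
2     31    sun   Jan           36
3     67   snow   Sep           72
4     99   rain   Jan          104
5     33    sun   Sep           38
6     59   snow   Jul           64
7    102  cloud   Jul          107
8     57  cloud   Jan           62
9    118    sun   Sep          123
10    21   rain   Jan           26
filter rows where month == 'Sep':
   wind  cond month  wind_plus_5
3    67  snow   Sep           72
5    33   sun   Sep           38
9   118   sun   Sep          123
group by cond, mean of wind_plus_5:
      wind_plus_5
cond             
snow         72.0
sun          80.5
The value at row 'sun', column 'wind_plus_5' is 80.5.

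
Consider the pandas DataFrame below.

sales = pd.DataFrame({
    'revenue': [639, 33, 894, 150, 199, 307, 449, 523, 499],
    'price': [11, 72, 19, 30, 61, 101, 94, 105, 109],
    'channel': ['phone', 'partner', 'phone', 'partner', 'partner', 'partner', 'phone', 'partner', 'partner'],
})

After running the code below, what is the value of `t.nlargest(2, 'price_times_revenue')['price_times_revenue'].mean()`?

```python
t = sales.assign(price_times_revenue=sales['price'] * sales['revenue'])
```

54653.0

add column price_times_revenue = sales['price'] * sales['revenue']:
   revenue  price  channel  price_times_revenue
0      639     11    phone                 7029
1       33     72  partner                 2376
2      894     19    phone                16986
3      150     30  partner                 4500
4      199     61  partner                12139
5      307    101  partner                31007
6      449     94    phone                42206
7      523    105  partner                54915
8      499    109  partner                54391
take 2 rows with largest price_times_revenue:
   revenue  price  channel  price_times_revenue
7      523    105  partner                54915
8      499    109  partner                54391
Then the mean of column 'price_times_revenue': 54653.0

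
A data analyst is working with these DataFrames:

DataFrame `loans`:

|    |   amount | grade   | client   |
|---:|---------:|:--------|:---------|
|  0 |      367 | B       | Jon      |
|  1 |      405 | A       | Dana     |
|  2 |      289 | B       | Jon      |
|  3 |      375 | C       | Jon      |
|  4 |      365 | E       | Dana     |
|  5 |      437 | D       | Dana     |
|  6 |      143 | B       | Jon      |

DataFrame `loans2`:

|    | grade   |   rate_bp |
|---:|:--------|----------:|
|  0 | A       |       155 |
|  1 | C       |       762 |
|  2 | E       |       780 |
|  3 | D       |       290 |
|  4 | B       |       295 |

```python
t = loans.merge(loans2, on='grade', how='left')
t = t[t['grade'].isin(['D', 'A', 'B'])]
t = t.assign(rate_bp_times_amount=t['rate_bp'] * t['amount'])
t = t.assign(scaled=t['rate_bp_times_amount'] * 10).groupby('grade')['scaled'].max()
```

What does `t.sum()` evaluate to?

merge on 'grade' (how='left') → 7 rows:
   amount grade client  rate_bp
0     367     B    Jon      295
1     405     A   Dana      155
2     289     B    Jon      295
3     375     C    Jon      762
4     365     E   Dana      780
5     437     D   Dana      290
6     143     B    Jon      295
filter rows where grade in ['D', 'A', 'B']:
   amount grade client  rate_bp
0     367     B    Jon      295
1     405     A   Dana      155
2     289     B    Jon      295
5     437     D   Dana      290
6     143     B    Jon      295
add column rate_bp_times_amount = t['rate_bp'] * t['amount']:
   amount grade client  rate_bp  rate_bp_times_amount
0     367     B    Jon      295                108265
1     405     A   Dana      155                 62775
2     289     B    Jon      295                 85255
5     437     D   Dana      290                126730
6     143     B    Jon      295                 42185
add column scaled = t['rate_bp_times_amount'] * 10:
   amount grade client  rate_bp  rate_bp_times_amount   scaled
0     367     B    Jon      295                108265  1082650
1     405     A   Dana      155                 62775   627750
2     289     B    Jon      295                 85255   852550
5     437     D   Dana      290                126730  1267300
6     143     B    Jon      295                 42185   421850
group by grade, max of scaled:
grade
A     627750
B    1082650
D    1267300
Name: scaled, dtype: int64
Taking the sum of the resulting series gives 2977700.

2977700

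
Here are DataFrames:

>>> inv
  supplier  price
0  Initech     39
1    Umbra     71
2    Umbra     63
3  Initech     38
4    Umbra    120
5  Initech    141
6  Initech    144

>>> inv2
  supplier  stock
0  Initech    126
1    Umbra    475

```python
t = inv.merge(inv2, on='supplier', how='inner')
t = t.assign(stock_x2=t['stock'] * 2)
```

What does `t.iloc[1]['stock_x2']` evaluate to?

950

merge on 'supplier' (how='inner') → 7 rows:
  supplier  price  stock
0  Initech     39    126
1    Umbra     71    475
2    Umbra     63    475
3  Initech     38    126
4    Umbra    120    475
5  Initech    141    126
6  Initech    144    126
add column stock_x2 = t['stock'] * 2:
  supplier  price  stock  stock_x2
0  Initech     39    126       252
1    Umbra     71    475       950
2    Umbra     63    475       950
3  Initech     38    126       252
4    Umbra    120    475       950
5  Initech    141    126       252
6  Initech    144    126       252
Then the value at position 1, column 'stock_x2': 950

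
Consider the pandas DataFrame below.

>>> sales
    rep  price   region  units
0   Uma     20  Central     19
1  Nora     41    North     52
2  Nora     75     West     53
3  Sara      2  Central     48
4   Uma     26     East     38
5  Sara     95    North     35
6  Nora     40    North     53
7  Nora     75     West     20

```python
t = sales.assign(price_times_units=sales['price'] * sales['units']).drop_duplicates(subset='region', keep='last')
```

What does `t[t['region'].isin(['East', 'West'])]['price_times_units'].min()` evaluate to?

988

add column price_times_units = sales['price'] * sales['units']:
    rep  price   region  units  price_times_units
0   Uma     20  Central     19                380
1  Nora     41    North     52               2132
2  Nora     75     West     53               3975
3  Sara      2  Central     48                 96
4   Uma     26     East     38                988
5  Sara     95    North     35               3325
6  Nora     40    North     53               2120
7  Nora     75     West     20               1500
drop duplicate region (keep=last):
    rep  price   region  units  price_times_units
3  Sara      2  Central     48                 96
4   Uma     26     East     38                988
6  Nora     40    North     53               2120
7  Nora     75     West     20               1500
filter rows where region in ['East', 'West']:
    rep  price region  units  price_times_units
4   Uma     26   East     38                988
7  Nora     75   West     20               1500
min of column 'price_times_units' → 988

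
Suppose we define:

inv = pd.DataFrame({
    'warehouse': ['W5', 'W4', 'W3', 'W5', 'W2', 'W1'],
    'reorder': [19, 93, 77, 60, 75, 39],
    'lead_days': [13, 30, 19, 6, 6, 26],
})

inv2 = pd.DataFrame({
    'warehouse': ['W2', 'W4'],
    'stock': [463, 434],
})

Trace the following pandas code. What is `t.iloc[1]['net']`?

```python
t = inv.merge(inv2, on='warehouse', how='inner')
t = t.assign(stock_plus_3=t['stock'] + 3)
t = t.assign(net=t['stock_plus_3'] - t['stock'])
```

3

merge on 'warehouse' (how='inner') → 2 rows:
  warehouse  reorder  lead_days  stock
0        W4       93         30    434
1        W2       75          6    463
add column stock_plus_3 = t['stock'] + 3:
  warehouse  reorder  lead_days  stock  stock_plus_3
0        W4       93         30    434           437
1        W2       75          6    463           466
add column net = t['stock_plus_3'] - t['stock']:
  warehouse  reorder  lead_days  stock  stock_plus_3  net
0        W4       93         30    434           437    3
1        W2       75          6    463           466    3
Then the value at position 1, column 'net': 3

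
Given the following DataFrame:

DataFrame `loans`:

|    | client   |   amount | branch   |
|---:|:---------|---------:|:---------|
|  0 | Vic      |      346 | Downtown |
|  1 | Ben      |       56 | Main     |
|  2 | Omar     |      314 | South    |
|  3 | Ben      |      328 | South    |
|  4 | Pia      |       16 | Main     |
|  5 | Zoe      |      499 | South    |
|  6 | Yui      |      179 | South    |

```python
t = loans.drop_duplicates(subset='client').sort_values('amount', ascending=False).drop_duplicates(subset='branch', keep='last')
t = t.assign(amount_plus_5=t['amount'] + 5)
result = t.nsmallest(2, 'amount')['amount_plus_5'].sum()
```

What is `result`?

205

drop duplicate client (keep=first):
  client  amount    branch
0    Vic     346  Downtown
1    Ben      56      Main
2   Omar     314     South
4    Pia      16      Main
5    Zoe     499     South
6    Yui     179     South
sort by amount descending:
  client  amount    branch
5    Zoe     499     South
0    Vic     346  Downtown
2   Omar     314     South
6    Yui     179     South
1    Ben      56      Main
4    Pia      16      Main
drop duplicate branch (keep=last):
  client  amount    branch
0    Vic     346  Downtown
6    Yui     179     South
4    Pia      16      Main
add column amount_plus_5 = t['amount'] + 5:
  client  amount    branch  amount_plus_5
0    Vic     346  Downtown            351
6    Yui     179     South            184
4    Pia      16      Main             21
take 2 rows with smallest amount:
  client  amount branch  amount_plus_5
4    Pia      16   Main             21
6    Yui     179  South            184
The sum of column 'amount_plus_5' is 205.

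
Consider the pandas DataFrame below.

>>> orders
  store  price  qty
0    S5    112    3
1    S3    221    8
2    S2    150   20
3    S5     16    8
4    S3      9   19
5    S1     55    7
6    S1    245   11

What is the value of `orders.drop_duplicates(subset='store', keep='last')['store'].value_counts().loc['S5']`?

1

drop duplicate store (keep=last):
  store  price  qty
2    S2    150   20
3    S5     16    8
4    S3      9   19
6    S1    245   11
value_counts of store:
store
S2    1
S5    1
S3    1
S1    1
Name: count, dtype: int64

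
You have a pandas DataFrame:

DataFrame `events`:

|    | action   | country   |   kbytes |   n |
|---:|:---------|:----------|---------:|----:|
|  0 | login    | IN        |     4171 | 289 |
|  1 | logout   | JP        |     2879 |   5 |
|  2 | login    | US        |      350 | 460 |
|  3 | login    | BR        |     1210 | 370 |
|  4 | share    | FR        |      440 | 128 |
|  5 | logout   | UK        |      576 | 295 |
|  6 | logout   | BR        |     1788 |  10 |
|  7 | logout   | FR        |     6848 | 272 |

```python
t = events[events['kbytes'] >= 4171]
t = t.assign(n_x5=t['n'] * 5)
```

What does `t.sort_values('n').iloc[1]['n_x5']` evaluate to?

filter rows where kbytes >= 4171:
   action country  kbytes    n
0   login      IN    4171  289
7  logout      FR    6848  272
add column n_x5 = t['n'] * 5:
   action country  kbytes    n  n_x5
0   login      IN    4171  289  1445
7  logout      FR    6848  272  1360
sort by n:
   action country  kbytes    n  n_x5
7  logout      FR    6848  272  1360
0   login      IN    4171  289  1445
Taking the value at position 1, column 'n_x5' gives 1445.

1445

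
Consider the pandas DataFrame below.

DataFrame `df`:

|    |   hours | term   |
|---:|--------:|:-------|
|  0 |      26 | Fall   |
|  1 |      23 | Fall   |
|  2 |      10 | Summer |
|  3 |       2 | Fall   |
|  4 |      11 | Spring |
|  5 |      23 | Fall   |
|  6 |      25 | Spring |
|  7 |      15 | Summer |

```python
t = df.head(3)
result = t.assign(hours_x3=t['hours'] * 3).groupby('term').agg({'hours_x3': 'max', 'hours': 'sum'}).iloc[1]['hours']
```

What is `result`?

take first 3 rows:
   hours    term
0     26    Fall
1     23    Fall
2     10  Summer
add column hours_x3 = t['hours'] * 3:
   hours    term  hours_x3
0     26    Fall        78
1     23    Fall        69
2     10  Summer        30
group by term: max(hours_x3), sum(hours):
        hours_x3  hours
term                   
Fall          78     49
Summer        30     10
The value at position 1, column 'hours' is 10.

10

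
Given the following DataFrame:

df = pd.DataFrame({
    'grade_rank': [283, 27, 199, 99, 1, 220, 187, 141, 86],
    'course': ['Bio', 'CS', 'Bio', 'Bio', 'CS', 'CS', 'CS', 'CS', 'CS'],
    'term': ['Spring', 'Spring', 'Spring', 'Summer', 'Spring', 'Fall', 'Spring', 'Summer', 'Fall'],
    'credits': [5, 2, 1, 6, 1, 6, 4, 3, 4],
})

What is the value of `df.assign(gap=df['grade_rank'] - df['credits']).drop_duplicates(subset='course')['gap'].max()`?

278

add column gap = df['grade_rank'] - df['credits']:
   grade_rank course    term  credits  gap
0         283    Bio  Spring        5  278
1          27     CS  Spring        2   25
2         199    Bio  Spring        1  198
3          99    Bio  Summer        6   93
4           1     CS  Spring        1    0
5         220     CS    Fall        6  214
6         187     CS  Spring        4  183
7         141     CS  Summer        3  138
8          86     CS    Fall        4   82
drop duplicate course (keep=first):
   grade_rank course    term  credits  gap
0         283    Bio  Spring        5  278
1          27     CS  Spring        2   25
So max() = 278.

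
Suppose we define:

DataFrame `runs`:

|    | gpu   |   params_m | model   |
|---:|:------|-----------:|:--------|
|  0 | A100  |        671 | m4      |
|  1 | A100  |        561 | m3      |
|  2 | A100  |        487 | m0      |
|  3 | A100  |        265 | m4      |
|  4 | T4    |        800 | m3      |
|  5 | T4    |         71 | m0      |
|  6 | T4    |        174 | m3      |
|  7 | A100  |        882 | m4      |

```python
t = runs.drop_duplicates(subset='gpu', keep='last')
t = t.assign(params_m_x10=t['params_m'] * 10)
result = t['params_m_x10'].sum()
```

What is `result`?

drop duplicate gpu (keep=last):
    gpu  params_m model
6    T4       174    m3
7  A100       882    m4
add column params_m_x10 = t['params_m'] * 10:
    gpu  params_m model  params_m_x10
6    T4       174    m3          1740
7  A100       882    m4          8820
Hence 10560.

10560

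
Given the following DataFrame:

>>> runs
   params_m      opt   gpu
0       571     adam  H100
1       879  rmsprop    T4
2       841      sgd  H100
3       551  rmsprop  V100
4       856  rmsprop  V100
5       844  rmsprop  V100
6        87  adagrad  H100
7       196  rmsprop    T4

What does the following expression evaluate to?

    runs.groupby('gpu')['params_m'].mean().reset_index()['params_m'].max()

750.333333333

group by gpu, mean of params_m:
gpu
H100    499.666667
T4      537.500000
V100    750.333333
Name: params_m, dtype: float64
reset_index():
    gpu    params_m
0  H100  499.666667
1    T4  537.500000
2  V100  750.333333
max of column 'params_m' → 750.333333333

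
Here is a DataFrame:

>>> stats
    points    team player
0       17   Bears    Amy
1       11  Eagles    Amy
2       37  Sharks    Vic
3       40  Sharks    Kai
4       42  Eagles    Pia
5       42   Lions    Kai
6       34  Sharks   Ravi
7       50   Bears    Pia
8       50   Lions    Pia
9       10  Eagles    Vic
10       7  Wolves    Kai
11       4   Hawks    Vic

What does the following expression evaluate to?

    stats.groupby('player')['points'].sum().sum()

group by player, sum of points:
player
Amy      28
Kai      89
Pia     142
Ravi     34
Vic      51
Name: points, dtype: int64
Reading off the sum of the resulting series, we get 344.

344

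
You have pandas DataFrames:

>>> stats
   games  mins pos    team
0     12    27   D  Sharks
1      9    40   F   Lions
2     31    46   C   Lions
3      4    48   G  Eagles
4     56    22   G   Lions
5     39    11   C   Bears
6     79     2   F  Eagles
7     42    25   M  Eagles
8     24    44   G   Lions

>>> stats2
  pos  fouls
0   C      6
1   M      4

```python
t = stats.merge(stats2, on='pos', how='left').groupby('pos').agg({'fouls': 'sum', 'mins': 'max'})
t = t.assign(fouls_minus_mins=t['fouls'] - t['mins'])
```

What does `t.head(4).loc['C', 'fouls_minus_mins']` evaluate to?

-34.0

merge on 'pos' (how='left') → 9 rows:
   games  mins pos    team  fouls
0     12    27   D  Sharks    NaN
1      9    40   F   Lions    NaN
2     31    46   C   Lions    6.0
3      4    48   G  Eagles    NaN
4     56    22   G   Lions    NaN
5     39    11   C   Bears    6.0
6     79     2   F  Eagles    NaN
7     42    25   M  Eagles    4.0
8     24    44   G   Lions    NaN
group by pos: sum(fouls), max(mins):
     fouls  mins
pos             
C     12.0    46
D      0.0    27
F      0.0    40
G      0.0    48
M      4.0    25
add column fouls_minus_mins = t['fouls'] - t['mins']:
     fouls  mins  fouls_minus_mins
pos                               
C     12.0    46             -34.0
D      0.0    27             -27.0
F      0.0    40             -40.0
G      0.0    48             -48.0
M      4.0    25             -21.0
take first 4 rows:
     fouls  mins  fouls_minus_mins
pos                               
C     12.0    46             -34.0
D      0.0    27             -27.0
F      0.0    40             -40.0
G      0.0    48             -48.0
value at row 'C', column 'fouls_minus_mins' → -34.0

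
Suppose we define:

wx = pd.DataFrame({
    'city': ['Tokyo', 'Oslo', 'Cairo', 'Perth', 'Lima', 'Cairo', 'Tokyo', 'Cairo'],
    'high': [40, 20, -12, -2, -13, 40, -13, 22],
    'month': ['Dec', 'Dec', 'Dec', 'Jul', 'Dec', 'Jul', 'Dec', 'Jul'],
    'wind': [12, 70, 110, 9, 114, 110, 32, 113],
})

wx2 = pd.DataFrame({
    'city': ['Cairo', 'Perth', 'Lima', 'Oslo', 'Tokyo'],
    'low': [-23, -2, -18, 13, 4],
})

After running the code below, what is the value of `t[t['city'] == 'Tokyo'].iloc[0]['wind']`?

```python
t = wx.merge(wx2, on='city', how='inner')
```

12

merge on 'city' (how='inner') → 8 rows:
    city  high month  wind  low
0  Tokyo    40   Dec    12    4
1   Oslo    20   Dec    70   13
2  Cairo   -12   Dec   110  -23
3  Perth    -2   Jul     9   -2
4   Lima   -13   Dec   114  -18
5  Cairo    40   Jul   110  -23
6  Tokyo   -13   Dec    32    4
7  Cairo    22   Jul   113  -23
filter rows where city == 'Tokyo':
    city  high month  wind  low
0  Tokyo    40   Dec    12    4
6  Tokyo   -13   Dec    32    4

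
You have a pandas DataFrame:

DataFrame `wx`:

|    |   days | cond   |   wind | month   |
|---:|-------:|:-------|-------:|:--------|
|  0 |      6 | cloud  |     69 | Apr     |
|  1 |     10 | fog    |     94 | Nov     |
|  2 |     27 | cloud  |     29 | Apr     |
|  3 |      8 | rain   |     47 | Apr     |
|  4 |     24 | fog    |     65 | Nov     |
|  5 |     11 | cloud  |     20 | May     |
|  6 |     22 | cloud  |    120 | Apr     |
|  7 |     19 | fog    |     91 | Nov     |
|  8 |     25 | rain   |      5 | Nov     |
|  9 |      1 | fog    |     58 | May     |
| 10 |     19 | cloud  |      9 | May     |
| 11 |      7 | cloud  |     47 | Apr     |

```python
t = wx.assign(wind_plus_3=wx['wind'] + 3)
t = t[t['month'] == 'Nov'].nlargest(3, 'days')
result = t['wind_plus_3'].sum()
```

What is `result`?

170

add column wind_plus_3 = wx['wind'] + 3:
    days   cond  wind month  wind_plus_3
0      6  cloud    69   Apr           72
1     10    fog    94   Nov           97
2     27  cloud    29   Apr           32
3      8   rain    47   Apr           50
4     24    fog    65   Nov           68
5     11  cloud    20   May           23
6     22  cloud   120   Apr          123
7     19    fog    91   Nov           94
8     25   rain     5   Nov            8
9      1    fog    58   May           61
10    19  cloud     9   May           12
11     7  cloud    47   Apr           50
filter rows where month == 'Nov':
   days  cond  wind month  wind_plus_3
1    10   fog    94   Nov           97
4    24   fog    65   Nov           68
7    19   fog    91   Nov           94
8    25  rain     5   Nov            8
take 3 rows with largest days:
   days  cond  wind month  wind_plus_3
8    25  rain     5   Nov            8
4    24   fog    65   Nov           68
7    19   fog    91   Nov           94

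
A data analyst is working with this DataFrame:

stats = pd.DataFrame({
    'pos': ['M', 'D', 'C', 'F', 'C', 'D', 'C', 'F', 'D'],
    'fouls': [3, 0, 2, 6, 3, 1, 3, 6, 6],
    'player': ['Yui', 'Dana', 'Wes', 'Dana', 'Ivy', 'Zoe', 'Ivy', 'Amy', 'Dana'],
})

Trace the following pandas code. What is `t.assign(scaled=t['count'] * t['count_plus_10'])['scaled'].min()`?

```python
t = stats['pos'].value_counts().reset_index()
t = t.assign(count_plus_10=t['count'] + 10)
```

value_counts of pos:
pos
D    3
C    3
F    2
M    1
Name: count, dtype: int64
reset_index():
  pos  count
0   D      3
1   C      3
2   F      2
3   M      1
add column count_plus_10 = t['count'] + 10:
  pos  count  count_plus_10
0   D      3             13
1   C      3             13
2   F      2             12
3   M      1             11
add column scaled = t['count'] * t['count_plus_10']:
  pos  count  count_plus_10  scaled
0   D      3             13      39
1   C      3             13      39
2   F      2             12      24
3   M      1             11      11
Then the min of column 'scaled': 11

11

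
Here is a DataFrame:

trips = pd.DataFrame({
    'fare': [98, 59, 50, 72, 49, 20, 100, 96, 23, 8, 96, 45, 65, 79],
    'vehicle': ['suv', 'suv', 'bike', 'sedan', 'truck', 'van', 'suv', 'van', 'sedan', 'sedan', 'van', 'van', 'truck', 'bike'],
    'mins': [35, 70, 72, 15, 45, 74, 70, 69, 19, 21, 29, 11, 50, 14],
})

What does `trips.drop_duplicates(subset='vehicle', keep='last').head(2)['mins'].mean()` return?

45.5

drop duplicate vehicle (keep=last):
    fare vehicle  mins
6    100     suv    70
9      8   sedan    21
11    45     van    11
12    65   truck    50
13    79    bike    14
take first 2 rows:
   fare vehicle  mins
6   100     suv    70
9     8   sedan    21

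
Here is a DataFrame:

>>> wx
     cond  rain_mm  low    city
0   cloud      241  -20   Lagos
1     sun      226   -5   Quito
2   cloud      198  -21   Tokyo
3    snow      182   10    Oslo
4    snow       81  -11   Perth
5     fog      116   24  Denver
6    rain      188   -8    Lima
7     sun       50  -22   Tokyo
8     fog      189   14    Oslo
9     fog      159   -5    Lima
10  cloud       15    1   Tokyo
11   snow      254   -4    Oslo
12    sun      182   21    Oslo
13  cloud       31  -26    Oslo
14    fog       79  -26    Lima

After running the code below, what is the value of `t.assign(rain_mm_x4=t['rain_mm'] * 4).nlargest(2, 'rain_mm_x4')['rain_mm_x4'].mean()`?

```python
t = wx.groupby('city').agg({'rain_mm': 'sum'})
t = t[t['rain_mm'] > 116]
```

2528.0

group by city, sum of rain_mm:
        rain_mm
city           
Denver      116
Lagos       241
Lima        426
Oslo        838
Perth        81
Quito       226
Tokyo       263
filter rows where rain_mm > 116:
       rain_mm
city          
Lagos      241
Lima       426
Oslo       838
Quito      226
Tokyo      263
add column rain_mm_x4 = t['rain_mm'] * 4:
       rain_mm  rain_mm_x4
city                      
Lagos      241         964
Lima       426        1704
Oslo       838        3352
Quito      226         904
Tokyo      263        1052
take 2 rows with largest rain_mm_x4:
      rain_mm  rain_mm_x4
city                     
Oslo      838        3352
Lima      426        1704
Taking the mean of column 'rain_mm_x4' gives 2528.0.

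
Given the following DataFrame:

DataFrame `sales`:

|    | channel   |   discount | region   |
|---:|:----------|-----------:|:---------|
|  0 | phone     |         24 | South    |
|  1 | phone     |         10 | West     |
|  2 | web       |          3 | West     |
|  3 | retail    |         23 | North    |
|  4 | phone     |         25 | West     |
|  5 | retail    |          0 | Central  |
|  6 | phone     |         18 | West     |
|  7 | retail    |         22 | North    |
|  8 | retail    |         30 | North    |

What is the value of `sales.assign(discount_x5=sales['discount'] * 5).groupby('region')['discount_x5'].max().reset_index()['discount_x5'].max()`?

150

add column discount_x5 = sales['discount'] * 5:
  channel  discount   region  discount_x5
0   phone        24    South          120
1   phone        10     West           50
2     web         3     West           15
3  retail        23    North          115
4   phone        25     West          125
5  retail         0  Central            0
6   phone        18     West           90
7  retail        22    North          110
8  retail        30    North          150
group by region, max of discount_x5:
region
Central      0
North      150
South      120
West       125
Name: discount_x5, dtype: int64
reset_index():
    region  discount_x5
0  Central            0
1    North          150
2    South          120
3     West          125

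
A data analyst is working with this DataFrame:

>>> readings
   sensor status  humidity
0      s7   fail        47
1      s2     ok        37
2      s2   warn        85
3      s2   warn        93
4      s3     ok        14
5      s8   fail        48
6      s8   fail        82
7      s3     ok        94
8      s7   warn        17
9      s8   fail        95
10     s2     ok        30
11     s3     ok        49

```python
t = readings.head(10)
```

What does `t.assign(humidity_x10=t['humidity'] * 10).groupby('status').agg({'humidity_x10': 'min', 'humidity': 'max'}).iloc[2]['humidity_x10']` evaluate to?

170

take first 10 rows:
  sensor status  humidity
0     s7   fail        47
1     s2     ok        37
2     s2   warn        85
3     s2   warn        93
4     s3     ok        14
5     s8   fail        48
6     s8   fail        82
7     s3     ok        94
8     s7   warn        17
9     s8   fail        95
add column humidity_x10 = t['humidity'] * 10:
  sensor status  humidity  humidity_x10
0     s7   fail        47           470
1     s2     ok        37           370
2     s2   warn        85           850
3     s2   warn        93           930
4     s3     ok        14           140
5     s8   fail        48           480
6     s8   fail        82           820
7     s3     ok        94           940
8     s7   warn        17           170
9     s8   fail        95           950
group by status: min(humidity_x10), max(humidity):
        humidity_x10  humidity
status                        
fail             470        95
ok               140        94
warn             170        93
Hence 170.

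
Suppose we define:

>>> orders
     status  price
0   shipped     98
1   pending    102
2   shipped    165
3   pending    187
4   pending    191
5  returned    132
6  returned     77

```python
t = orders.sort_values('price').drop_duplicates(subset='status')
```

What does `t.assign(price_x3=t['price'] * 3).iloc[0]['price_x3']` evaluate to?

sort by price:
     status  price
6  returned     77
0   shipped     98
1   pending    102
5  returned    132
2   shipped    165
3   pending    187
4   pending    191
drop duplicate status (keep=first):
     status  price
6  returned     77
0   shipped     98
1   pending    102
add column price_x3 = t['price'] * 3:
     status  price  price_x3
6  returned     77       231
0   shipped     98       294
1   pending    102       306

231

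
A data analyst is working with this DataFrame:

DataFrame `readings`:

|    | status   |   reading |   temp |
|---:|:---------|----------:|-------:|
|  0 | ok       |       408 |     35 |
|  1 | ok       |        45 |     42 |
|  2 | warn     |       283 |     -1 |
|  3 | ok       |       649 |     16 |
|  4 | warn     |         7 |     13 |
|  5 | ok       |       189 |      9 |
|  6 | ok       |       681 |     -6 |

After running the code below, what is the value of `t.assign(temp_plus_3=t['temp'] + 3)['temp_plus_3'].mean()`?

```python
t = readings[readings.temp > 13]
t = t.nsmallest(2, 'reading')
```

filter rows where temp > 13:
  status  reading  temp
0     ok      408    35
1     ok       45    42
3     ok      649    16
take 2 rows with smallest reading:
  status  reading  temp
1     ok       45    42
0     ok      408    35
add column temp_plus_3 = t['temp'] + 3:
  status  reading  temp  temp_plus_3
1     ok       45    42           45
0     ok      408    35           38

41.5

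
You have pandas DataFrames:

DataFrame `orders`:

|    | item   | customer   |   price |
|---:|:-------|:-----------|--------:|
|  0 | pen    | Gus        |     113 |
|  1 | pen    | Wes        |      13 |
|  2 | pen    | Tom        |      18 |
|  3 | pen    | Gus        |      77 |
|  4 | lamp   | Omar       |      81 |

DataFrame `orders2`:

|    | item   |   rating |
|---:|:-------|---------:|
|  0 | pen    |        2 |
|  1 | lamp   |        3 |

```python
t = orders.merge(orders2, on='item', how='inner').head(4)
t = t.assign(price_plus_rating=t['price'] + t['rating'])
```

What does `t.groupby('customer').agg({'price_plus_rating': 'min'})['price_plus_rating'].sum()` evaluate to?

merge on 'item' (how='inner') → 5 rows:
   item customer  price  rating
0   pen      Gus    113       2
1   pen      Wes     13       2
2   pen      Tom     18       2
3   pen      Gus     77       2
4  lamp     Omar     81       3
take first 4 rows:
  item customer  price  rating
0  pen      Gus    113       2
1  pen      Wes     13       2
2  pen      Tom     18       2
3  pen      Gus     77       2
add column price_plus_rating = t['price'] + t['rating']:
  item customer  price  rating  price_plus_rating
0  pen      Gus    113       2                115
1  pen      Wes     13       2                 15
2  pen      Tom     18       2                 20
3  pen      Gus     77       2                 79
group by customer, min of price_plus_rating:
          price_plus_rating
customer                   
Gus                      79
Tom                      20
Wes                      15
Then the sum of column 'price_plus_rating': 114

114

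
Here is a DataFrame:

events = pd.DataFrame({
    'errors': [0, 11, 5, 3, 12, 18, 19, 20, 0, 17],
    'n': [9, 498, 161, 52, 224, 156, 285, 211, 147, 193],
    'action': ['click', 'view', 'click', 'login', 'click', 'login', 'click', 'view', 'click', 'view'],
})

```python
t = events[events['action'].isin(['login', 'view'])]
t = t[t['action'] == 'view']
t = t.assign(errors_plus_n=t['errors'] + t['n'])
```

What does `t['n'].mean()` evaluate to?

300.666666667

filter rows where action in ['login', 'view']:
   errors    n action
1      11  498   view
3       3   52  login
5      18  156  login
7      20  211   view
9      17  193   view
filter rows where action == 'view':
   errors    n action
1      11  498   view
7      20  211   view
9      17  193   view
add column errors_plus_n = t['errors'] + t['n']:
   errors    n action  errors_plus_n
1      11  498   view            509
7      20  211   view            231
9      17  193   view            210
Finally, mean of column 'n' = 300.666666667.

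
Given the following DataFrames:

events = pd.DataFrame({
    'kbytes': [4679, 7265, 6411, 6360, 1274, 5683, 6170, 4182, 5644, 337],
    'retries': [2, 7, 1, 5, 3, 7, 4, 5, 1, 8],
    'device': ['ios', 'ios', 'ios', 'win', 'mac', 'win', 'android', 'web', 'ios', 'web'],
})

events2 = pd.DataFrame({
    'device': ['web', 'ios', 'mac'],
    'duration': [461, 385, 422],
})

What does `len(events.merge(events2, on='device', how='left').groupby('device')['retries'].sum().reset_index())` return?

5

merge on 'device' (how='left') → 10 rows:
   kbytes  retries   device  duration
0    4679        2      ios     385.0
1    7265        7      ios     385.0
2    6411        1      ios     385.0
3    6360        5      win       NaN
4    1274        3      mac     422.0
5    5683        7      win       NaN
6    6170        4  android       NaN
7    4182        5      web     461.0
8    5644        1      ios     385.0
9     337        8      web     461.0
group by device, sum of retries:
device
android     4
ios        11
mac         3
web        13
win        12
Name: retries, dtype: int64
reset_index():
    device  retries
0  android        4
1      ios       11
2      mac        3
3      web       13
4      win       12
Hence 5.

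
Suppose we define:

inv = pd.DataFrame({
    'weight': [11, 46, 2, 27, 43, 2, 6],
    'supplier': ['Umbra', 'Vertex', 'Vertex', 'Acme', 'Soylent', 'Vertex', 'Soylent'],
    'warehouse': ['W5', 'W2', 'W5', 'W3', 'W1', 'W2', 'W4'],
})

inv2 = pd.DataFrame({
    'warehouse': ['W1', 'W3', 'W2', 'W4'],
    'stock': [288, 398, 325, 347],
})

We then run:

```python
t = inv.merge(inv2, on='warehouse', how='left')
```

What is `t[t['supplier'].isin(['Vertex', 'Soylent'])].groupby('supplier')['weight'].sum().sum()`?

99

merge on 'warehouse' (how='left') → 7 rows:
   weight supplier warehouse  stock
0      11    Umbra        W5    NaN
1      46   Vertex        W2  325.0
2       2   Vertex        W5    NaN
3      27     Acme        W3  398.0
4      43  Soylent        W1  288.0
5       2   Vertex        W2  325.0
6       6  Soylent        W4  347.0
filter rows where supplier in ['Vertex', 'Soylent']:
   weight supplier warehouse  stock
1      46   Vertex        W2  325.0
2       2   Vertex        W5    NaN
4      43  Soylent        W1  288.0
5       2   Vertex        W2  325.0
6       6  Soylent        W4  347.0
group by supplier, sum of weight:
supplier
Soylent    49
Vertex     50
Name: weight, dtype: int64
Hence 99.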